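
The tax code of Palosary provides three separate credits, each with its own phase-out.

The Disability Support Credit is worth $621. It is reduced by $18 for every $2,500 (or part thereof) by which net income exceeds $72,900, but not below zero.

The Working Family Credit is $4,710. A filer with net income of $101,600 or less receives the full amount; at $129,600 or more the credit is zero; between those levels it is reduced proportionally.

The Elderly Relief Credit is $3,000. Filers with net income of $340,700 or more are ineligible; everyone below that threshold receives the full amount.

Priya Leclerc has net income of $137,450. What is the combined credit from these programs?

Disability Support Credit: income exceeds $72,900 by $64,550, which is 26 full-or-partial $2,500 increments; reduction = 26 × $18 = $468, leaving $153.
Working Family Credit: $137,450 is at or above $129,600, so the credit is $0.
Elderly Relief Credit: $137,450 is below the $340,700 cutoff, so the full $3,000 applies.
Total: $153 + $0 + $3,000 = $3,153.

$3,153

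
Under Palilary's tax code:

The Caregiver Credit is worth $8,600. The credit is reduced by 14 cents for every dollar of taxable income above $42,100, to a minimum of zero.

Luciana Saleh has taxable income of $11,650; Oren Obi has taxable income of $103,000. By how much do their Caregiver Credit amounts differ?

$8,526

Luciana ($11,650): Caregiver Credit: $11,650 is at or below the $42,100 threshold, so the full $8,600 applies.
Oren ($103,000): Caregiver Credit: 14% of the $60,900 excess over $42,100 is $8,526; credit = $8,600 − $8,526 = $74.
Difference: |$8,600 − $74| = $8,526.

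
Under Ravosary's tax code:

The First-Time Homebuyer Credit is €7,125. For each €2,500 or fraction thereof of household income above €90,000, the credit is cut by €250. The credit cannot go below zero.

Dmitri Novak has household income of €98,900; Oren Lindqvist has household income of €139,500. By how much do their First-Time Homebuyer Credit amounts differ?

€4,000

Dmitri (€98,900): First-Time Homebuyer Credit: income exceeds €90,000 by €8,900, which is 4 full-or-partial €2,500 increments; reduction = 4 × €250 = €1,000, leaving €6,125.
Oren (€139,500): First-Time Homebuyer Credit: income exceeds €90,000 by €49,500, which is 20 full-or-partial €2,500 increments; reduction = 20 × €250 = €5,000, leaving €2,125.
Difference: |€6,125 − €2,125| = €4,000.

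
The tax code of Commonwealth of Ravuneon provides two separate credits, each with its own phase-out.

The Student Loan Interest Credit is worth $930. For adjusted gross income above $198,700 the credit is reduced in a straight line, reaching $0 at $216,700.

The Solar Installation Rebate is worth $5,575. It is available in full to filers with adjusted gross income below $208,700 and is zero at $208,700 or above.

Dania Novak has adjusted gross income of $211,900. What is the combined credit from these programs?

Student Loan Interest Credit: $211,900 is $13,200 into a $18,000 phase-out range, leaving 4,800/18,000 of the credit: $930 × 4,800/18,000 = $248.
Solar Installation Rebate: $211,900 meets or exceeds the $208,700 cutoff, so the credit is $0.
Total: $248 + $0 = $248.

$248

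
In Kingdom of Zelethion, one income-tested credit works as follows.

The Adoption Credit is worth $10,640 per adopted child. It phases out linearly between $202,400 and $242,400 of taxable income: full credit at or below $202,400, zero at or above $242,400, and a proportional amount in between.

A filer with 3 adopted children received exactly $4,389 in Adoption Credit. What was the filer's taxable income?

Full credit = 3 × $10,640 = $31,920.
$4,389 is 4,389/31,920 of the full $31,920, so 27,531/31,920 of the $40,000 range has been used: income = $202,400 + $40,000 × 27,531/31,920 = $236,900.

$236,900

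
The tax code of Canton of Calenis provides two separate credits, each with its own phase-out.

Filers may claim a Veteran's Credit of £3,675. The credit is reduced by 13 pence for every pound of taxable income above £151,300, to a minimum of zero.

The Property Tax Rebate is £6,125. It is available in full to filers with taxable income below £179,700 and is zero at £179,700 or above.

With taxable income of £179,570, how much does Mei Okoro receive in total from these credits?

Veteran's Credit: 13% of the £28,270 excess over £151,300 is £3,675.10 ≥ base, so the credit is £0.
Property Tax Rebate: £179,570 is below the £179,700 cutoff, so the full £6,125 applies.
Total: £0 + £6,125 = £6,125.

£6,125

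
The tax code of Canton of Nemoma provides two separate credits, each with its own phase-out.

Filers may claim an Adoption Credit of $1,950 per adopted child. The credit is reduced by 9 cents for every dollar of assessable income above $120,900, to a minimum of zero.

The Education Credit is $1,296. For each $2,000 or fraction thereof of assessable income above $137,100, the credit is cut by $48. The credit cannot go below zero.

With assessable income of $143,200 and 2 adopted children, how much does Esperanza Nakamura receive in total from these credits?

$2,997

Adoption Credit: base = 2 × $1,950 = $3,900. 9% of the $22,300 excess over $120,900 is $2,007; credit = $3,900 − $2,007 = $1,893.
Education Credit: income exceeds $137,100 by $6,100, which is 4 full-or-partial $2,000 increments; reduction = 4 × $48 = $192, leaving $1,104.
Total: $1,893 + $1,104 = $2,997.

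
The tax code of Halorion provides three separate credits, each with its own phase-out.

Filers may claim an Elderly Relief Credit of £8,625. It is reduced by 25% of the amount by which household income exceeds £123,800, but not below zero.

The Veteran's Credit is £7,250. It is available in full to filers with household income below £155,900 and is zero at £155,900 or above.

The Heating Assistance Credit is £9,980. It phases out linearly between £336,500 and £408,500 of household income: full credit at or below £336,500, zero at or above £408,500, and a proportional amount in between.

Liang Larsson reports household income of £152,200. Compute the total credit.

Elderly Relief Credit: 25% of the £28,400 excess over £123,800 is £7,100; credit = £8,625 − £7,100 = £1,525.
Veteran's Credit: £152,200 is below the £155,900 cutoff, so the full £7,250 applies.
Heating Assistance Credit: £152,200 is at or below the £336,500 threshold, so the full £9,980 applies.
Total: £1,525 + £7,250 + £9,980 = £18,755.

£18,755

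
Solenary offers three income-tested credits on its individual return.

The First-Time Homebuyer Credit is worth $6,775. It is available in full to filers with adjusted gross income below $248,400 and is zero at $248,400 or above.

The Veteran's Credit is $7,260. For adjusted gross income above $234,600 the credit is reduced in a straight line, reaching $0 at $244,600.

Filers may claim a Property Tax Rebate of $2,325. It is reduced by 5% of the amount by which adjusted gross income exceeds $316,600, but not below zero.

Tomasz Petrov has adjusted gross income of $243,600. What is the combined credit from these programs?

First-Time Homebuyer Credit: $243,600 is below the $248,400 cutoff, so the full $6,775 applies.
Veteran's Credit: $243,600 is $9,000 into a $10,000 phase-out range, leaving 1,000/10,000 of the credit: $7,260 × 1,000/10,000 = $726.
Property Tax Rebate: $243,600 is at or below the $316,600 threshold, so the full $2,325 applies.
Total: $6,775 + $726 + $2,325 = $9,826.

$9,826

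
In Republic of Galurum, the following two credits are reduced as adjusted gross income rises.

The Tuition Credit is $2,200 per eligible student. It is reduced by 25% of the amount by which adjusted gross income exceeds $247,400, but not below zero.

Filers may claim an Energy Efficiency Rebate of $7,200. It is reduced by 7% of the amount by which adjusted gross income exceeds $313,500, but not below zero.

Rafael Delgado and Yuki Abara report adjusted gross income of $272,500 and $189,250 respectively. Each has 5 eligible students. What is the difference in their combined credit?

Rafael ($272,500): Tuition Credit: base = 5 × $2,200 = $11,000. 25% of the $25,100 excess over $247,400 is $6,275; credit = $11,000 − $6,275 = $4,725. Energy Efficiency Rebate: $272,500 is at or below the $313,500 threshold, so the full $7,200 applies. total $4,725 + $7,200 = $11,925
Yuki ($189,250): Tuition Credit: base = 5 × $2,200 = $11,000. $189,250 is at or below the $247,400 threshold, so the full $11,000 applies. Energy Efficiency Rebate: $189,250 is at or below the $313,500 threshold, so the full $7,200 applies. total $11,000 + $7,200 = $18,200
Difference: |$11,925 − $18,200| = $6,275.

$6,275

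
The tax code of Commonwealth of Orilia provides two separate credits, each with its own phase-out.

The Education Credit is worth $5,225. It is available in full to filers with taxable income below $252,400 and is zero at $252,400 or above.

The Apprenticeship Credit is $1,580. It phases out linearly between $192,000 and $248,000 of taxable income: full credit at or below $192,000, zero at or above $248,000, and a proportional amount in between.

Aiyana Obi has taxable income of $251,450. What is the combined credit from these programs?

$5,225

Education Credit: $251,450 is below the $252,400 cutoff, so the full $5,225 applies.
Apprenticeship Credit: $251,450 is at or above $248,000, so the credit is $0.
Total: $5,225 + $0 = $5,225.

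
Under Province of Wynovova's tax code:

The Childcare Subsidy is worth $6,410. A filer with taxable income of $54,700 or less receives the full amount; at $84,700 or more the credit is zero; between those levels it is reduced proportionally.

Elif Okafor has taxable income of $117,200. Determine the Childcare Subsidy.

Childcare Subsidy: $117,200 is at or above $84,700, so the credit is $0.

$0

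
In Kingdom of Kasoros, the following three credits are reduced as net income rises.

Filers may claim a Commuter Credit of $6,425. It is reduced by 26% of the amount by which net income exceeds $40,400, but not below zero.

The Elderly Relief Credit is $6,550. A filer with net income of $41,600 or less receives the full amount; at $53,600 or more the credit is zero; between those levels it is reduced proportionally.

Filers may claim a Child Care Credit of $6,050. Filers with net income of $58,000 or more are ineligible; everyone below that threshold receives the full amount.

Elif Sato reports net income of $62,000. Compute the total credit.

$809

Commuter Credit: 26% of the $21,600 excess over $40,400 is $5,616; credit = $6,425 − $5,616 = $809.
Elderly Relief Credit: $62,000 is at or above $53,600, so the credit is $0.
Child Care Credit: $62,000 meets or exceeds the $58,000 cutoff, so the credit is $0.
Total: $809 + $0 + $0 = $809.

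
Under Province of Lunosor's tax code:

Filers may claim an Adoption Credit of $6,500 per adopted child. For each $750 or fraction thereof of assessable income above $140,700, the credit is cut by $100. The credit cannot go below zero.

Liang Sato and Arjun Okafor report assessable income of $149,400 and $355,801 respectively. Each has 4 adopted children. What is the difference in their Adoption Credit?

$24,800

Liang ($149,400): Adoption Credit: base = 4 × $6,500 = $26,000. income exceeds $140,700 by $8,700, which is 12 full-or-partial $750 increments; reduction = 12 × $100 = $1,200, leaving $24,800.
Arjun ($355,801): Adoption Credit: base = 4 × $6,500 = $26,000. income exceeds $140,700 by $215,101 → 287 increments × $100 = $28,700 ≥ base, so the credit is $0.
Difference: |$24,800 − $0| = $24,800.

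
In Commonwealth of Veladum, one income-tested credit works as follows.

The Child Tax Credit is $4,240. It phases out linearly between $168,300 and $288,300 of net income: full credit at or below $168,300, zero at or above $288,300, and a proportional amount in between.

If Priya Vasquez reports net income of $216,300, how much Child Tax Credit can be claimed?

Child Tax Credit: $216,300 is $48,000 into a $120,000 phase-out range, leaving 72,000/120,000 of the credit: $4,240 × 72,000/120,000 = $2,544.

$2,544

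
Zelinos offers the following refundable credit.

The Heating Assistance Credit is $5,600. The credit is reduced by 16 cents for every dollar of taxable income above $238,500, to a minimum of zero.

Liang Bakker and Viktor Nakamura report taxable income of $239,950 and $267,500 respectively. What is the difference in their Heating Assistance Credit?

Liang ($239,950): Heating Assistance Credit: 16% of the $1,450 excess over $238,500 is $232; credit = $5,600 − $232 = $5,368.
Viktor ($267,500): Heating Assistance Credit: 16% of the $29,000 excess over $238,500 is $4,640; credit = $5,600 − $4,640 = $960.
Difference: |$5,368 − $960| = $4,408.

$4,408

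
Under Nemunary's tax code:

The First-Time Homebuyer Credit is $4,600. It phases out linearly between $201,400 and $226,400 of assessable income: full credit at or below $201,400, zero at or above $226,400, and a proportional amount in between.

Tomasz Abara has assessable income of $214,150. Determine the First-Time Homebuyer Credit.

$2,254

First-Time Homebuyer Credit: $214,150 is $12,750 into a $25,000 phase-out range, leaving 12,250/25,000 of the credit: $4,600 × 12,250/25,000 = $2,254.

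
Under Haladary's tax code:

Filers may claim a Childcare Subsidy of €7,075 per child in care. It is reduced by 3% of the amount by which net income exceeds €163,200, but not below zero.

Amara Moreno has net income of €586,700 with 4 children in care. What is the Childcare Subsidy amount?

€15,595

Childcare Subsidy: base = 4 × €7,075 = €28,300. 3% of the €423,500 excess over €163,200 is €12,705; credit = €28,300 − €12,705 = €15,595.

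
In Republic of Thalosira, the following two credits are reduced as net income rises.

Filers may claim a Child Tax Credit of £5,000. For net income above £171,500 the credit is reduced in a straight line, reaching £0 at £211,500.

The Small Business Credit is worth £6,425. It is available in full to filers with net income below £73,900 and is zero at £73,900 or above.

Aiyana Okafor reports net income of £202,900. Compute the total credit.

Child Tax Credit: £202,900 is £31,400 into a £40,000 phase-out range, leaving 8,600/40,000 of the credit: £5,000 × 8,600/40,000 = £1,075.
Small Business Credit: £202,900 meets or exceeds the £73,900 cutoff, so the credit is £0.
Total: £1,075 + £0 = £1,075.

£1,075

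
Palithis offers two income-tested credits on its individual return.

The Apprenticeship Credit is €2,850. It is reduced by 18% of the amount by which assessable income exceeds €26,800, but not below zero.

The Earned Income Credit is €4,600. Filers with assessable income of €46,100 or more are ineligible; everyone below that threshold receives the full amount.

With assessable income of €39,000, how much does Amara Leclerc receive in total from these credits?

€5,254

Apprenticeship Credit: 18% of the €12,200 excess over €26,800 is €2,196; credit = €2,850 − €2,196 = €654.
Earned Income Credit: €39,000 is below the €46,100 cutoff, so the full €4,600 applies.
Total: €654 + €4,600 = €5,254.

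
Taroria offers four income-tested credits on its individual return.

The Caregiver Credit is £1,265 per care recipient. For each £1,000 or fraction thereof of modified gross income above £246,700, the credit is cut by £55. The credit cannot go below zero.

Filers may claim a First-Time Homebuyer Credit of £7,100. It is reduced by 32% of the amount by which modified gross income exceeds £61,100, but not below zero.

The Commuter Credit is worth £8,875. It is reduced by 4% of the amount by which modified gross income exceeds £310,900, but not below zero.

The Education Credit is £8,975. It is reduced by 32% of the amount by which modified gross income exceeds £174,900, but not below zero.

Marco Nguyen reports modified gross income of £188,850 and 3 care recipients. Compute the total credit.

Caregiver Credit: base = 3 × £1,265 = £3,795. £188,850 is at or below the £246,700 threshold, so the full £3,795 applies.
First-Time Homebuyer Credit: 32% of the £127,750 excess over £61,100 is £40,880 ≥ base, so the credit is £0.
Commuter Credit: £188,850 is at or below the £310,900 threshold, so the full £8,875 applies.
Education Credit: 32% of the £13,950 excess over £174,900 is £4,464; credit = £8,975 − £4,464 = £4,511.
Total: £3,795 + £0 + £8,875 + £4,511 = £17,181.

£17,181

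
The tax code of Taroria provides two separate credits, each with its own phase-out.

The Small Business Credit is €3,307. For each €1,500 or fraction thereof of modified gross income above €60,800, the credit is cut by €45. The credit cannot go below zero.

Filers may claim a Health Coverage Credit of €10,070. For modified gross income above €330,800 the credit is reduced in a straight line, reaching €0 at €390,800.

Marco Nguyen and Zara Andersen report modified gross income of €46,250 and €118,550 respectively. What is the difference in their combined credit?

Marco (€46,250): Small Business Credit: €46,250 is at or below the €60,800 threshold, so the full €3,307 applies. Health Coverage Credit: €46,250 is at or below the €330,800 threshold, so the full €10,070 applies. total €3,307 + €10,070 = €13,377
Zara (€118,550): Small Business Credit: income exceeds €60,800 by €57,750, which is 39 full-or-partial €1,500 increments; reduction = 39 × €45 = €1,755, leaving €1,552. Health Coverage Credit: €118,550 is at or below the €330,800 threshold, so the full €10,070 applies. total €1,552 + €10,070 = €11,622
Difference: |€13,377 − €11,622| = €1,755.

€1,755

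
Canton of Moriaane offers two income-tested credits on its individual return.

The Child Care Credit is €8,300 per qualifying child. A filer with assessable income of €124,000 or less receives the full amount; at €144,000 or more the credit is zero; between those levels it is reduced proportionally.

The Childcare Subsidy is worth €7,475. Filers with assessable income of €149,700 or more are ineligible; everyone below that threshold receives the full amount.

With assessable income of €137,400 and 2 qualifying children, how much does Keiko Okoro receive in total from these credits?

Child Care Credit: base = 2 × €8,300 = €16,600. €137,400 is €13,400 into a €20,000 phase-out range, leaving 6,600/20,000 of the credit: €16,600 × 6,600/20,000 = €5,478.
Childcare Subsidy: €137,400 is below the €149,700 cutoff, so the full €7,475 applies.
Total: €5,478 + €7,475 = €12,953.

€12,953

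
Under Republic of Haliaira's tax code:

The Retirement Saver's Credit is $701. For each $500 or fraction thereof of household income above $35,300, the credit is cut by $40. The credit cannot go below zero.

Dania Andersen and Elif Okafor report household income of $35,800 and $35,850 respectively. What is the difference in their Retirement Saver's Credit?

Dania ($35,800): Retirement Saver's Credit: income exceeds $35,300 by $500, which is 1 full-or-partial $500 increment; reduction = 1 × $40 = $40, leaving $661.
Elif ($35,850): Retirement Saver's Credit: income exceeds $35,300 by $550, which is 2 full-or-partial $500 increments; reduction = 2 × $40 = $80, leaving $621.
Difference: |$661 − $621| = $40.

$40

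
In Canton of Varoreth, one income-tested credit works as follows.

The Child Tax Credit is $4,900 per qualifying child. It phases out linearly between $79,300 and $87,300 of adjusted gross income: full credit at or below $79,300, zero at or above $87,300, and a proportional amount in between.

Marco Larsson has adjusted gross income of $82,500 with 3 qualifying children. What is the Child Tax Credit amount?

$8,820

Child Tax Credit: base = 3 × $4,900 = $14,700. $82,500 is $3,200 into a $8,000 phase-out range, leaving 4,800/8,000 of the credit: $14,700 × 4,800/8,000 = $8,820.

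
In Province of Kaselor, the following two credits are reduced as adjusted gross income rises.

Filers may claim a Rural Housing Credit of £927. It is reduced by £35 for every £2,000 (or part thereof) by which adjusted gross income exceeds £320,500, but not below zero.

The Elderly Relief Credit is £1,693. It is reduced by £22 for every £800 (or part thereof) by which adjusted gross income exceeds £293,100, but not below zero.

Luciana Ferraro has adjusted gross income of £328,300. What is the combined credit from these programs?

Rural Housing Credit: income exceeds £320,500 by £7,800, which is 4 full-or-partial £2,000 increments; reduction = 4 × £35 = £140, leaving £787.
Elderly Relief Credit: income exceeds £293,100 by £35,200, which is 44 full-or-partial £800 increments; reduction = 44 × £22 = £968, leaving £725.
Total: £787 + £725 = £1,512.

£1,512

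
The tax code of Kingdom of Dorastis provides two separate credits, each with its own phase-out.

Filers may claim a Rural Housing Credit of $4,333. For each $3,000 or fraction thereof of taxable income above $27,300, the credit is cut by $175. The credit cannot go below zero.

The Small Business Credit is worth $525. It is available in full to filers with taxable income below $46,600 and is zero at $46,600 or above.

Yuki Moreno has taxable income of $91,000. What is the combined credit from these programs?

$483

Rural Housing Credit: income exceeds $27,300 by $63,700, which is 22 full-or-partial $3,000 increments; reduction = 22 × $175 = $3,850, leaving $483.
Small Business Credit: $91,000 meets or exceeds the $46,600 cutoff, so the credit is $0.
Total: $483 + $0 = $483.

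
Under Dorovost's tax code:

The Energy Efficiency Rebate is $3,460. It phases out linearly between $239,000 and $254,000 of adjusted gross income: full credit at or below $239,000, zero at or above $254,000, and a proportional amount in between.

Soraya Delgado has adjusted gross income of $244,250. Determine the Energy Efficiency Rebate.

$2,249

Energy Efficiency Rebate: $244,250 is $5,250 into a $15,000 phase-out range, leaving 9,750/15,000 of the credit: $3,460 × 9,750/15,000 = $2,249.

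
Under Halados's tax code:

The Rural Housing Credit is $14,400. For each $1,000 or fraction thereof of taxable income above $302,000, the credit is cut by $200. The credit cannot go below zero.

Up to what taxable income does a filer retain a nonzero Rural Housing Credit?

$373,000

After 71 increments the reduction is 71 × $200 = $14,200, leaving $200; one more increment wipes it out. Increment 71 ends at excess 71 × $1,000 = $71,000, so the highest qualifying income is $302,000 + $71,000 = $373,000.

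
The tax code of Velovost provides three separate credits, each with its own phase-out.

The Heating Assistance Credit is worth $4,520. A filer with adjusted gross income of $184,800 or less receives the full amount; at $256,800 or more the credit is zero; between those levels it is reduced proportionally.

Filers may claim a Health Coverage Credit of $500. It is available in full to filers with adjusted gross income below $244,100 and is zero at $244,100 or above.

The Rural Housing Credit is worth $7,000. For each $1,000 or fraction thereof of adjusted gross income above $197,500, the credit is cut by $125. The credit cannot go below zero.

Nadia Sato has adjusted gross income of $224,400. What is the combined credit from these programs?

Heating Assistance Credit: $224,400 is $39,600 into a $72,000 phase-out range, leaving 32,400/72,000 of the credit: $4,520 × 32,400/72,000 = $2,034.
Health Coverage Credit: $224,400 is below the $244,100 cutoff, so the full $500 applies.
Rural Housing Credit: income exceeds $197,500 by $26,900, which is 27 full-or-partial $1,000 increments; reduction = 27 × $125 = $3,375, leaving $3,625.
Total: $2,034 + $500 + $3,625 = $6,159.

$6,159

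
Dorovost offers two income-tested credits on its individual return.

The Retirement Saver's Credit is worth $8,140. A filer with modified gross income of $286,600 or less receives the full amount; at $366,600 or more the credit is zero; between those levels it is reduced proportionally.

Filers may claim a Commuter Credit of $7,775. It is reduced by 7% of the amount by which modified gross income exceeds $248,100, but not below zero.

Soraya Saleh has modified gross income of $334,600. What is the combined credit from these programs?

$4,976

Retirement Saver's Credit: $334,600 is $48,000 into a $80,000 phase-out range, leaving 32,000/80,000 of the credit: $8,140 × 32,000/80,000 = $3,256.
Commuter Credit: 7% of the $86,500 excess over $248,100 is $6,055; credit = $7,775 − $6,055 = $1,720.
Total: $3,256 + $1,720 = $4,976.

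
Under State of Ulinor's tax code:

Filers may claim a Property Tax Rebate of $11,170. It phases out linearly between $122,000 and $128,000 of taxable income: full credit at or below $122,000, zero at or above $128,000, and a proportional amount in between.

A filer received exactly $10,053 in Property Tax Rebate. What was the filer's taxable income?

$10,053 is 10,053/11,170 of the full $11,170, so 1,117/11,170 of the $6,000 range has been used: income = $122,000 + $6,000 × 1,117/11,170 = $122,600.

$122,600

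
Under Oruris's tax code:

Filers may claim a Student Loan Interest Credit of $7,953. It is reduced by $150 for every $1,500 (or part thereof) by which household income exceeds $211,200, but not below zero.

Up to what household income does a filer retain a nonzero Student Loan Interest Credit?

After 53 increments the reduction is 53 × $150 = $7,950, leaving $3; one more increment wipes it out. Increment 53 ends at excess 53 × $1,500 = $79,500, so the highest qualifying income is $211,200 + $79,500 = $290,700.

$290,700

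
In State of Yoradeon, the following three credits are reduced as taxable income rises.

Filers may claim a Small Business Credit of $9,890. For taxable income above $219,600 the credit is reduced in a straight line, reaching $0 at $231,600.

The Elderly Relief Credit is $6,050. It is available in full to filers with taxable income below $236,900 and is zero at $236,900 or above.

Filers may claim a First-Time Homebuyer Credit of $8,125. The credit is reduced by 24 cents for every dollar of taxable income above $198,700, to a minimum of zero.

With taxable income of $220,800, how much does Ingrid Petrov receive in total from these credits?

$17,772

Small Business Credit: $220,800 is $1,200 into a $12,000 phase-out range, leaving 10,800/12,000 of the credit: $9,890 × 10,800/12,000 = $8,901.
Elderly Relief Credit: $220,800 is below the $236,900 cutoff, so the full $6,050 applies.
First-Time Homebuyer Credit: 24% of the $22,100 excess over $198,700 is $5,304; credit = $8,125 − $5,304 = $2,821.
Total: $8,901 + $6,050 + $2,821 = $17,772.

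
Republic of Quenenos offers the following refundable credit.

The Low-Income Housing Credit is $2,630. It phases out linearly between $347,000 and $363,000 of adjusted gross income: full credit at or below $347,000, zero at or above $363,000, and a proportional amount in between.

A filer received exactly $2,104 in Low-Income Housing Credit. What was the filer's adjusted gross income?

$2,104 is 2,104/2,630 of the full $2,630, so 526/2,630 of the $16,000 range has been used: income = $347,000 + $16,000 × 526/2,630 = $350,200.

$350,200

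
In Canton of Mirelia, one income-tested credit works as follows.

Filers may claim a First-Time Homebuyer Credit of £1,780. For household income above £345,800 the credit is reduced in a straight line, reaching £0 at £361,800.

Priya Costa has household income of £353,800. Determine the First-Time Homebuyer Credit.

First-Time Homebuyer Credit: £353,800 is £8,000 into a £16,000 phase-out range, leaving 8,000/16,000 of the credit: £1,780 × 8,000/16,000 = £890.

£890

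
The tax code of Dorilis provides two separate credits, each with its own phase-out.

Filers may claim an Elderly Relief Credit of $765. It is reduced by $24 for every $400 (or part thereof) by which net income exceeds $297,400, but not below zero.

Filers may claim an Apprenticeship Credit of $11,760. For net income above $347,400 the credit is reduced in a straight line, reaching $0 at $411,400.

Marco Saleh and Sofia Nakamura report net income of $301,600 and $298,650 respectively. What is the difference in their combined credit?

Marco ($301,600): Elderly Relief Credit: income exceeds $297,400 by $4,200, which is 11 full-or-partial $400 increments; reduction = 11 × $24 = $264, leaving $501. Apprenticeship Credit: $301,600 is at or below the $347,400 threshold, so the full $11,760 applies. total $501 + $11,760 = $12,261
Sofia ($298,650): Elderly Relief Credit: income exceeds $297,400 by $1,250, which is 4 full-or-partial $400 increments; reduction = 4 × $24 = $96, leaving $669. Apprenticeship Credit: $298,650 is at or below the $347,400 threshold, so the full $11,760 applies. total $669 + $11,760 = $12,429
Difference: |$12,261 − $12,429| = $168.

$168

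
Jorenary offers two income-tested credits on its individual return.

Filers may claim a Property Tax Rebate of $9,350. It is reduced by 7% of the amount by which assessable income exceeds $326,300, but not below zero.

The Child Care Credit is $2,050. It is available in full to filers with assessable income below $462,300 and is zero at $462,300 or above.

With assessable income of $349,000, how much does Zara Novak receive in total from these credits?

Property Tax Rebate: 7% of the $22,700 excess over $326,300 is $1,589; credit = $9,350 − $1,589 = $7,761.
Child Care Credit: $349,000 is below the $462,300 cutoff, so the full $2,050 applies.
Total: $7,761 + $2,050 = $9,811.

$9,811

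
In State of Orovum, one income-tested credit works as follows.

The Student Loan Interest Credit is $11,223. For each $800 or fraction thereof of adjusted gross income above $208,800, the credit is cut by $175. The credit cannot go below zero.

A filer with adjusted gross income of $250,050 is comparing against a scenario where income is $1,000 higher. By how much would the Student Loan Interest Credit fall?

At $250,050 — income exceeds $208,800 by $41,250, which is 52 full-or-partial $800 increments; reduction = 52 × $175 = $9,100, leaving $2,123.
At $251,050 — income exceeds $208,800 by $42,250, which is 53 full-or-partial $800 increments; reduction = 53 × $175 = $9,275, leaving $1,948.
Lost: $2,123 − $1,948 = $175.

$175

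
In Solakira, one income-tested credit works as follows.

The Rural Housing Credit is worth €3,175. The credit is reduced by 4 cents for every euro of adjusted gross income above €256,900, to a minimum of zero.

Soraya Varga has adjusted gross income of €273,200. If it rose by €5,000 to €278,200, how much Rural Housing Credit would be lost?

€200

At €273,200 — 4% of the €16,300 excess over €256,900 is €652; credit = €3,175 − €652 = €2,523.
At €278,200 — 4% of the €21,300 excess over €256,900 is €852; credit = €3,175 − €852 = €2,323.
Lost: €2,523 − €2,323 = €200.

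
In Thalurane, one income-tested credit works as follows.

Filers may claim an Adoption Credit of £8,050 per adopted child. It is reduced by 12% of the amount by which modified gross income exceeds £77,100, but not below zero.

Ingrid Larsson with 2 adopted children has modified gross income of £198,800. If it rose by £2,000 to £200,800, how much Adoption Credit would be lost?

£240

At £198,800 — base = 2 × £8,050 = £16,100. 12% of the £121,700 excess over £77,100 is £14,604; credit = £16,100 − £14,604 = £1,496.
At £200,800 — base = 2 × £8,050 = £16,100. 12% of the £123,700 excess over £77,100 is £14,844; credit = £16,100 − £14,844 = £1,256.
Lost: £1,496 − £1,256 = £240.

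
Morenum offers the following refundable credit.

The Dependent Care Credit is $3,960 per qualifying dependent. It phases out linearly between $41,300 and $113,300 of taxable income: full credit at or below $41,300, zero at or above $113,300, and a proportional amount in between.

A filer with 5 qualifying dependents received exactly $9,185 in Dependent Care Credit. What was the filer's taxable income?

$79,900

Full credit = 5 × $3,960 = $19,800.
$9,185 is 9,185/19,800 of the full $19,800, so 10,615/19,800 of the $72,000 range has been used: income = $41,300 + $72,000 × 10,615/19,800 = $79,900.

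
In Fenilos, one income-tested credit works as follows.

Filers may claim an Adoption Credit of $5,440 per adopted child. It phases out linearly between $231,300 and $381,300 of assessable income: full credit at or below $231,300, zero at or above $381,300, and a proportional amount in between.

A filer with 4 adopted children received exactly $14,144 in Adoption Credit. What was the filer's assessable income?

Full credit = 4 × $5,440 = $21,760.
$14,144 is 14,144/21,760 of the full $21,760, so 7,616/21,760 of the $150,000 range has been used: income = $231,300 + $150,000 × 7,616/21,760 = $283,800.

$283,800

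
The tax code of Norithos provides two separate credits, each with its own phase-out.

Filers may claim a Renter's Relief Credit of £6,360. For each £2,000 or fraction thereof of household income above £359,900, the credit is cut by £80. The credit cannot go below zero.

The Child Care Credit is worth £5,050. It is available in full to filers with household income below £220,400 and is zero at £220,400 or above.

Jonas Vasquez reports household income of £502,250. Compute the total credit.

Renter's Relief Credit: income exceeds £359,900 by £142,350, which is 72 full-or-partial £2,000 increments; reduction = 72 × £80 = £5,760, leaving £600.
Child Care Credit: £502,250 meets or exceeds the £220,400 cutoff, so the credit is £0.
Total: £600 + £0 = £600.

£600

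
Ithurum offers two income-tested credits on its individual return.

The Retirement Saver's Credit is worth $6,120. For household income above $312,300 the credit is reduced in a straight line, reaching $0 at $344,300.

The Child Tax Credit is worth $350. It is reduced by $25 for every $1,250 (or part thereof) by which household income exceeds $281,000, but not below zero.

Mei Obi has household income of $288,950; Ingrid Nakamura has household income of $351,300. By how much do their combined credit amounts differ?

$6,295

Mei ($288,950): Retirement Saver's Credit: $288,950 is at or below the $312,300 threshold, so the full $6,120 applies. Child Tax Credit: income exceeds $281,000 by $7,950, which is 7 full-or-partial $1,250 increments; reduction = 7 × $25 = $175, leaving $175. total $6,120 + $175 = $6,295
Ingrid ($351,300): Retirement Saver's Credit: $351,300 is at or above $344,300, so the credit is $0. Child Tax Credit: income exceeds $281,000 by $70,300 → 57 increments × $25 = $1,425 ≥ base, so the credit is $0. total $0 + $0 = $0
Difference: |$6,295 − $0| = $6,295.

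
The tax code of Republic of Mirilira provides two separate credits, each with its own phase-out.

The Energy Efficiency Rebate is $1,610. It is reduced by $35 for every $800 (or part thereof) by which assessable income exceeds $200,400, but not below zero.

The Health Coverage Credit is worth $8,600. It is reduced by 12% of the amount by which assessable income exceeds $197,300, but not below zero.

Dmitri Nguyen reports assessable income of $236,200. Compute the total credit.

$3,967

Energy Efficiency Rebate: income exceeds $200,400 by $35,800, which is 45 full-or-partial $800 increments; reduction = 45 × $35 = $1,575, leaving $35.
Health Coverage Credit: 12% of the $38,900 excess over $197,300 is $4,668; credit = $8,600 − $4,668 = $3,932.
Total: $35 + $3,932 = $3,967.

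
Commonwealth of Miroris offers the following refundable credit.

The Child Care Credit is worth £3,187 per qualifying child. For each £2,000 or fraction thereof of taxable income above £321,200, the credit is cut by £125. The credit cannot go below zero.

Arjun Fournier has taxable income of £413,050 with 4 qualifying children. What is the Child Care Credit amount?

£6,998

Child Care Credit: base = 4 × £3,187 = £12,748. income exceeds £321,200 by £91,850, which is 46 full-or-partial £2,000 increments; reduction = 46 × £125 = £5,750, leaving £6,998.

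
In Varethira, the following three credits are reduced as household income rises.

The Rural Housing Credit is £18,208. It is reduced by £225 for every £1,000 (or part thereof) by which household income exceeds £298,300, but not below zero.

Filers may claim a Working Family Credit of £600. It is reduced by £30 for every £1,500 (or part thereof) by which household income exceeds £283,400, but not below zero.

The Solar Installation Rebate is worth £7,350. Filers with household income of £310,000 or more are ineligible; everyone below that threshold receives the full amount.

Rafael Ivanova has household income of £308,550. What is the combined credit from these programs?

Rural Housing Credit: income exceeds £298,300 by £10,250, which is 11 full-or-partial £1,000 increments; reduction = 11 × £225 = £2,475, leaving £15,733.
Working Family Credit: income exceeds £283,400 by £25,150, which is 17 full-or-partial £1,500 increments; reduction = 17 × £30 = £510, leaving £90.
Solar Installation Rebate: £308,550 is below the £310,000 cutoff, so the full £7,350 applies.
Total: £15,733 + £90 + £7,350 = £23,173.

£23,173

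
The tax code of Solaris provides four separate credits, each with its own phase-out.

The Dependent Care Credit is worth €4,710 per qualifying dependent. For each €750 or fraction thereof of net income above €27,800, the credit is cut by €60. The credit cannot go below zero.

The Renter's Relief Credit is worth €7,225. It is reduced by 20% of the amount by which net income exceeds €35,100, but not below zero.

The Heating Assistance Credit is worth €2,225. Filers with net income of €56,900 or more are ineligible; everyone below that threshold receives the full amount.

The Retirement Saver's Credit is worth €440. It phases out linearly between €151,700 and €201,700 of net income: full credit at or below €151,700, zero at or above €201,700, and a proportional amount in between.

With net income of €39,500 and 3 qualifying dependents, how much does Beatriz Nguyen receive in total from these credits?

€22,180

Dependent Care Credit: base = 3 × €4,710 = €14,130. income exceeds €27,800 by €11,700, which is 16 full-or-partial €750 increments; reduction = 16 × €60 = €960, leaving €13,170.
Renter's Relief Credit: 20% of the €4,400 excess over €35,100 is €880; credit = €7,225 − €880 = €6,345.
Heating Assistance Credit: €39,500 is below the €56,900 cutoff, so the full €2,225 applies.
Retirement Saver's Credit: €39,500 is at or below the €151,700 threshold, so the full €440 applies.
Total: €13,170 + €6,345 + €2,225 + €440 = €22,180.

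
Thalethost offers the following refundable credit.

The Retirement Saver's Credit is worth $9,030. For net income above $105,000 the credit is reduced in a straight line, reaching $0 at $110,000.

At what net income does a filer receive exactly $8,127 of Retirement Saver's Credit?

$8,127 is 8,127/9,030 of the full $9,030, so 903/9,030 of the $5,000 range has been used: income = $105,000 + $5,000 × 903/9,030 = $105,500.

$105,500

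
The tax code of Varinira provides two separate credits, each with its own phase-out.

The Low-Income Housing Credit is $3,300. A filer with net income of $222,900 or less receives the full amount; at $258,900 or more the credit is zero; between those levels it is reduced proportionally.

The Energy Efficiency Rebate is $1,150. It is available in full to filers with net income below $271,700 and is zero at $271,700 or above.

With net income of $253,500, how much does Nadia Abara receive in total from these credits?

Low-Income Housing Credit: $253,500 is $30,600 into a $36,000 phase-out range, leaving 5,400/36,000 of the credit: $3,300 × 5,400/36,000 = $495.
Energy Efficiency Rebate: $253,500 is below the $271,700 cutoff, so the full $1,150 applies.
Total: $495 + $1,150 = $1,645.

$1,645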